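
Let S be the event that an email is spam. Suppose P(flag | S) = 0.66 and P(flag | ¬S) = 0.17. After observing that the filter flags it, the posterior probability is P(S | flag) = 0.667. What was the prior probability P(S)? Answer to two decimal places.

Bayes' rule in odds form gives O(S|E) = O(S)·[P(E|S)/P(E|¬S)], hence O(S) = O(S|E)/LR.
Posterior odds = 0.667/(1−0.667) = 2.0030. LR = 0.66/0.17 = 3.8824.
Prior odds = 2.0030/3.8824 = 0.5159, so P(S) = 0.5159/(1+0.5159) ≈ 0.34.

P(S) = 0.34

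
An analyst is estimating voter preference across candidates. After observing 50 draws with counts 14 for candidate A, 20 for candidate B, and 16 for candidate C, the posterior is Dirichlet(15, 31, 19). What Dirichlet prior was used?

For a Dirichlet(α) prior with multinomial counts c, the posterior is Dirichlet(α + c) componentwise.
Subtract each count from the matching posterior parameter: 15−14=1, 31−20=11, 19−16=3.

Dirichlet(1, 11, 3)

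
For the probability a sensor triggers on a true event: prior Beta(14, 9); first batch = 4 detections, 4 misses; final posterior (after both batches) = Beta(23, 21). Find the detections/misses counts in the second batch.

Because Beta–binomial updating is additive in the counts, the combined data contributed (α_post−α_prior, β_post−β_prior) successes and failures.
Total across both batches: 23−14=9 detections, 21−9=12 misses.
Subtract the first batch: 9−4=5 detections and 12−4=8 misses.

5 detections and 8 misses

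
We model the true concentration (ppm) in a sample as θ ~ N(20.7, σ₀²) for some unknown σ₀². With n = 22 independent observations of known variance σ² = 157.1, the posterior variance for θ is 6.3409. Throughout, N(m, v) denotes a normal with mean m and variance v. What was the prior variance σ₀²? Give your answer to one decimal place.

σ₀² = 56.6

Posterior precision equals prior precision plus data precision: 1/σ_n² = 1/σ₀² + n/σ².
So 1/σ₀² = 1/6.3409 − 22/157.1 = 0.157706 − 0.140038 = 0.017668.
Hence σ₀² = 1/0.017668 ≈ 56.6.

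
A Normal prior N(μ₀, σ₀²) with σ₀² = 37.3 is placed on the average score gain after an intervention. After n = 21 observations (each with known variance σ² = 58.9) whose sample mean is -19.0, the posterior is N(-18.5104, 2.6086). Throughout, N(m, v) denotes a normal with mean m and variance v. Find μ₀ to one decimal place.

μ₀ = -12.0

The posterior mean is a precision-weighted average: μ_n = (τ₀μ₀ + τ_data·x̄)/(τ₀+τ_data), with τ₀=1/σ₀² and τ_data=n/σ².
Here τ₀ = 1/37.3 = 0.026810 and τ_data = 21/58.9 = 0.356537, so τ_n = 0.383347.
Rearranging for μ₀: μ₀ = (μ_n·τ_n − τ_data·x̄)/τ₀ = (-18.5104·0.383347 − 0.356537·-19.0) / 0.026810 = -0.321703/0.026810 ≈ -12.0.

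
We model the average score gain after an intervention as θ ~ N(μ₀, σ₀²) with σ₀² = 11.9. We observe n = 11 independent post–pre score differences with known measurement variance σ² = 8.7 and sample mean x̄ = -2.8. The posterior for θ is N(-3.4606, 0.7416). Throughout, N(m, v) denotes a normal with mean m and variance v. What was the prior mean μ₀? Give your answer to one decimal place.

μ₀ = -13.4

The posterior mean is a precision-weighted average: μ_n = (τ₀μ₀ + τ_data·x̄)/(τ₀+τ_data), with τ₀=1/σ₀² and τ_data=n/σ².
Here τ₀ = 1/11.9 = 0.084034 and τ_data = 11/8.7 = 1.264368, so τ_n = 1.348402.
Rearranging for μ₀: μ₀ = (μ_n·τ_n − τ_data·x̄)/τ₀ = (-3.4606·1.348402 − 1.264368·-2.8) / 0.084034 = -1.126050/0.084034 ≈ -13.4.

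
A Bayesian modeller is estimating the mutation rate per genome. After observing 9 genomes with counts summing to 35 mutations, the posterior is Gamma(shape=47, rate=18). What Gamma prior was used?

Gamma(shape=12, rate=9)

A Gamma(α, β) prior (rate parametrization) on a Poisson rate with n observations summing to S gives posterior Gamma(α+S, β+n).
So α = 47 − 35 = 12 and β = 18 − 9 = 9.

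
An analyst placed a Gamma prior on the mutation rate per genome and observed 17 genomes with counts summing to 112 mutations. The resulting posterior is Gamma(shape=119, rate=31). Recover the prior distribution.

Gamma(shape=7, rate=14)

A Gamma(α, β) prior (rate parametrization) on a Poisson rate with n observations summing to S gives posterior Gamma(α+S, β+n).
So α = 119 − 112 = 7 and β = 31 − 17 = 14.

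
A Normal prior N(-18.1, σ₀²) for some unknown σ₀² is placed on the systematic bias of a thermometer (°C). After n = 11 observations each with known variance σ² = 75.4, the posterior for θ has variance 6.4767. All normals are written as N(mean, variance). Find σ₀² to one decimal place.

For the Normal–Normal model with known σ², precisions add: τ_n = τ₀ + n/σ².
So 1/σ₀² = 1/6.4767 − 11/75.4 = 0.154400 − 0.145889 = 0.008511.
Hence σ₀² = 1/0.008511 ≈ 117.5.

σ₀² = 117.5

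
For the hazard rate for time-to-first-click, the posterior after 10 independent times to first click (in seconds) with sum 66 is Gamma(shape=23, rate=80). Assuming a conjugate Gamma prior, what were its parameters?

Gamma(shape=13, rate=14)

Gamma–exponential conjugacy: posterior shape = α + n, posterior rate = β + Σtᵢ.
So α = 23 − 10 = 13 and β = 80 − 66 = 14.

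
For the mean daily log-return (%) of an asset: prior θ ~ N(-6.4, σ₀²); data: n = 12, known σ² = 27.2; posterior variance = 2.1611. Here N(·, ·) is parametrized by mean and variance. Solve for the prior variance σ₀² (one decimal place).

Posterior precision equals prior precision plus data precision: 1/σ_n² = 1/σ₀² + n/σ².
So 1/σ₀² = 1/2.1611 − 12/27.2 = 0.462727 − 0.441176 = 0.021551.
Hence σ₀² = 1/0.021551 ≈ 46.4.

σ₀² = 46.4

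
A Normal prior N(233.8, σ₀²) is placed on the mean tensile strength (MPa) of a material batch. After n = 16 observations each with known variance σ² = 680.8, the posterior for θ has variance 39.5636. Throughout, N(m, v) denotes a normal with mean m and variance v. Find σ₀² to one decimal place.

σ₀² = 563.7

Posterior precision equals prior precision plus data precision: 1/σ_n² = 1/σ₀² + n/σ².
So 1/σ₀² = 1/39.5636 − 16/680.8 = 0.025276 − 0.023502 = 0.001774.
Hence σ₀² = 1/0.001774 ≈ 563.7.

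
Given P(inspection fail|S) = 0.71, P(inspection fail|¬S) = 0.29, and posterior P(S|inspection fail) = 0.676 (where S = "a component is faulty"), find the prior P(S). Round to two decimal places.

P(S) = 0.46

In odds form, posterior odds = prior odds × likelihood ratio, so prior odds = posterior odds ÷ LR.
Posterior odds = 0.676/(1−0.676) = 2.0864. LR = 0.71/0.29 = 2.4483.
Prior odds = 2.0864/2.4483 = 0.8522, so P(S) = 0.8522/(1+0.8522) ≈ 0.46.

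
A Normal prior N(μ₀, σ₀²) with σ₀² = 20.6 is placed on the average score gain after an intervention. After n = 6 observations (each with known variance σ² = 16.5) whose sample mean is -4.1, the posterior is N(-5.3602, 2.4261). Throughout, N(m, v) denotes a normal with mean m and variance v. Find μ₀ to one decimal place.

μ₀ = -14.8

The posterior mean is a precision-weighted average: μ_n = (τ₀μ₀ + τ_data·x̄)/(τ₀+τ_data), with τ₀=1/σ₀² and τ_data=n/σ².
Here τ₀ = 1/20.6 = 0.048544 and τ_data = 6/16.5 = 0.363636, so τ_n = 0.412180.
Rearranging for μ₀: μ₀ = (μ_n·τ_n − τ_data·x̄)/τ₀ = (-5.3602·0.412180 − 0.363636·-4.1) / 0.048544 = -0.718460/0.048544 ≈ -14.8.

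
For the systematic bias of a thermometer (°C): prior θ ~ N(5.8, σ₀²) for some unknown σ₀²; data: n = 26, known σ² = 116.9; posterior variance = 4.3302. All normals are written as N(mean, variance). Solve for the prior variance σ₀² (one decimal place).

σ₀² = 117.3

For the Normal–Normal model with known σ², precisions add: τ_n = τ₀ + n/σ².
So 1/σ₀² = 1/4.3302 − 26/116.9 = 0.230936 − 0.222412 = 0.008524.
Hence σ₀² = 1/0.008524 ≈ 117.3.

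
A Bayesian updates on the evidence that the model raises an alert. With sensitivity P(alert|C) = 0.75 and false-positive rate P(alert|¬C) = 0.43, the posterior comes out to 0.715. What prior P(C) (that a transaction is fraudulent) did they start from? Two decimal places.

In odds form, posterior odds = prior odds × likelihood ratio, so prior odds = posterior odds ÷ LR.
Posterior odds = 0.715/(1−0.715) = 2.5088. LR = 0.75/0.43 = 1.7442.
Prior odds = 2.5088/1.7442 = 1.4384, so P(C) = 1.4384/(1+1.4384) ≈ 0.59.

P(C) = 0.59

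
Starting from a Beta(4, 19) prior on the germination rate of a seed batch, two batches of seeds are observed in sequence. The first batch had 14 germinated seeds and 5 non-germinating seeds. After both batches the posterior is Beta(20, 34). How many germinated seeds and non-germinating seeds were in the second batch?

Sequential conjugate updates are equivalent to a single update on the pooled data, so total successes = posterior α − prior α and total failures = posterior β − prior β.
Total across both batches: 20−4=16 germinated seeds, 34−19=15 non-germinating seeds.
Subtract the first batch: 16−14=2 germinated seeds and 15−5=10 non-germinating seeds.

2 germinated seeds and 10 non-germinating seeds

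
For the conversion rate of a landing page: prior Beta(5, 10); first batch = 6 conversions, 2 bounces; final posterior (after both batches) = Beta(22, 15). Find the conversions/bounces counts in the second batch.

11 conversions and 3 bounces

Sequential conjugate updates are equivalent to a single update on the pooled data, so total successes = posterior α − prior α and total failures = posterior β − prior β.
Total across both batches: 22−5=17 conversions, 15−10=5 bounces.
Subtract the first batch: 17−6=11 conversions and 5−2=3 bounces.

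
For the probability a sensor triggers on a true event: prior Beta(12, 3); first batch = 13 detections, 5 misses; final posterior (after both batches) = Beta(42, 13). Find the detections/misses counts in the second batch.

Sequential conjugate updates are equivalent to a single update on the pooled data, so total successes = posterior α − prior α and total failures = posterior β − prior β.
Total across both batches: 42−12=30 detections, 13−3=10 misses.
Subtract the first batch: 30−13=17 detections and 10−5=5 misses.

17 detections and 5 misses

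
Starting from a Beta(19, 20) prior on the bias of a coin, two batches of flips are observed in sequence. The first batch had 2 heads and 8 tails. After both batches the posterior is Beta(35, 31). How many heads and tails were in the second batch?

14 heads and 3 tails

Because Beta–binomial updating is additive in the counts, the combined data contributed (α_post−α_prior, β_post−β_prior) successes and failures.
Total across both batches: 35−19=16 heads, 31−20=11 tails.
Subtract the first batch: 16−2=14 heads and 11−8=3 tails.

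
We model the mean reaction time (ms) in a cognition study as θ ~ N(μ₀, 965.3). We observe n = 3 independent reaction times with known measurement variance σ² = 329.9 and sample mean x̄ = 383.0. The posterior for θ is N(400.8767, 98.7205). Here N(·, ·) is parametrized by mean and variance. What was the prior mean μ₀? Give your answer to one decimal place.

μ₀ = 557.8

With known observation variance, the Normal–Normal posterior has precision τ_n = τ₀ + n/σ² and mean μ_n = (τ₀μ₀ + (n/σ²)x̄)/τ_n.
Here τ₀ = 1/965.3 = 0.001036 and τ_data = 3/329.9 = 0.009094, so τ_n = 0.010130.
Rearranging for μ₀: μ₀ = (μ_n·τ_n − τ_data·x̄)/τ₀ = (400.8767·0.010130 − 0.009094·383.0) / 0.001036 = 0.577879/0.001036 ≈ 557.8.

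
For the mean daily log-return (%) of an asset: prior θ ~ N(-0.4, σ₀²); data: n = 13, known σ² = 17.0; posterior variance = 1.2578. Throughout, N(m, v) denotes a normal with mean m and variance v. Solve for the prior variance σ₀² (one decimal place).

For the Normal–Normal model with known σ², precisions add: τ_n = τ₀ + n/σ².
So 1/σ₀² = 1/1.2578 − 13/17.0 = 0.795039 − 0.764706 = 0.030333.
Hence σ₀² = 1/0.030333 ≈ 33.0.

σ₀² = 33.0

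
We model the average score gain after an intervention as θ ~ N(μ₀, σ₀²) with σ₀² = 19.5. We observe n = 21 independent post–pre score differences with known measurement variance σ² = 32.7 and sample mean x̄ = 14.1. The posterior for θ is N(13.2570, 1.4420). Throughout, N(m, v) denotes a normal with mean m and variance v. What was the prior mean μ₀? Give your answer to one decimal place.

μ₀ = 2.7

The posterior mean is a precision-weighted average: μ_n = (τ₀μ₀ + τ_data·x̄)/(τ₀+τ_data), with τ₀=1/σ₀² and τ_data=n/σ².
Here τ₀ = 1/19.5 = 0.051282 and τ_data = 21/32.7 = 0.642202, so τ_n = 0.693484.
Rearranging for μ₀: μ₀ = (μ_n·τ_n − τ_data·x̄)/τ₀ = (13.2570·0.693484 − 0.642202·14.1) / 0.051282 = 0.138469/0.051282 ≈ 2.7.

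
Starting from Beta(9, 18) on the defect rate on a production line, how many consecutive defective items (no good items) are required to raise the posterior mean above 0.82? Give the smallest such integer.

k = 74

After k defective items and 0 good items the posterior is Beta(9+k, 18), with mean (9+k)/(9+18+k).
Set (9+k)/(27+k) > 0.82 and solve: k > (0.82·27 − 9)/(1 − 0.82) = 73.000.
The smallest integer exceeding 73.000 is 74, and checking k=74: (83)/(101) = 0.8218 > 0.82.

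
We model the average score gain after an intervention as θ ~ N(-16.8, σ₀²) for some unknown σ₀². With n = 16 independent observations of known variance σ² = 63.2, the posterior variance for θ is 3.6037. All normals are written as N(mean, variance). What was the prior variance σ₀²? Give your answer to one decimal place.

σ₀² = 41.1

Posterior precision equals prior precision plus data precision: 1/σ_n² = 1/σ₀² + n/σ².
So 1/σ₀² = 1/3.6037 − 16/63.2 = 0.277493 − 0.253165 = 0.024328.
Hence σ₀² = 1/0.024328 ≈ 41.1.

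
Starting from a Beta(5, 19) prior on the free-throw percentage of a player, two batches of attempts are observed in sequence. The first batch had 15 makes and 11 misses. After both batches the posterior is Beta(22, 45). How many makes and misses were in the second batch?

Sequential conjugate updates are equivalent to a single update on the pooled data, so total successes = posterior α − prior α and total failures = posterior β − prior β.
Total across both batches: 22−5=17 makes, 45−19=26 misses.
Subtract the first batch: 17−15=2 makes and 26−11=15 misses.

2 makes and 15 misses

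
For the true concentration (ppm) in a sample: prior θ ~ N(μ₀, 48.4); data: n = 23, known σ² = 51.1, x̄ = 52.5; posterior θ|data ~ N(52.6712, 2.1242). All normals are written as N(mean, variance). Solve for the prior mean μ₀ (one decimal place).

μ₀ = 56.4

The posterior mean is a precision-weighted average: μ_n = (τ₀μ₀ + τ_data·x̄)/(τ₀+τ_data), with τ₀=1/σ₀² and τ_data=n/σ².
Here τ₀ = 1/48.4 = 0.020661 and τ_data = 23/51.1 = 0.450098, so τ_n = 0.470759.
Rearranging for μ₀: μ₀ = (μ_n·τ_n − τ_data·x̄)/τ₀ = (52.6712·0.470759 − 0.450098·52.5) / 0.020661 = 1.165296/0.020661 ≈ 56.4.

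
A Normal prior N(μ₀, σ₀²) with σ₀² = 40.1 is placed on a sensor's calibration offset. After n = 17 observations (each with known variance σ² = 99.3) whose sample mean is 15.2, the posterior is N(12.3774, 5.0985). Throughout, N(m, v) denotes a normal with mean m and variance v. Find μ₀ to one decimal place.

The posterior mean is a precision-weighted average: μ_n = (τ₀μ₀ + τ_data·x̄)/(τ₀+τ_data), with τ₀=1/σ₀² and τ_data=n/σ².
Here τ₀ = 1/40.1 = 0.024938 and τ_data = 17/99.3 = 0.171198, so τ_n = 0.196136.
Rearranging for μ₀: μ₀ = (μ_n·τ_n − τ_data·x̄)/τ₀ = (12.3774·0.196136 − 0.171198·15.2) / 0.024938 = -0.174556/0.024938 ≈ -7.0.

μ₀ = -7.0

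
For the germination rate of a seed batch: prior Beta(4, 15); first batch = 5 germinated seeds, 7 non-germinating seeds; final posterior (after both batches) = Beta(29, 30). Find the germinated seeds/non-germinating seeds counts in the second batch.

20 germinated seeds and 8 non-germinating seeds

Sequential conjugate updates are equivalent to a single update on the pooled data, so total successes = posterior α − prior α and total failures = posterior β − prior β.
Total across both batches: 29−4=25 germinated seeds, 30−15=15 non-germinating seeds.
Subtract the first batch: 25−5=20 germinated seeds and 15−7=8 non-germinating seeds.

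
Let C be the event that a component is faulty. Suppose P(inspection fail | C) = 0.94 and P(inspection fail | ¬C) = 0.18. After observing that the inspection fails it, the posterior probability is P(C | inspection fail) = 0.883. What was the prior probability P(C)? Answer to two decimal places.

P(C) = 0.59

In odds form, posterior odds = prior odds × likelihood ratio, so prior odds = posterior odds ÷ LR.
Posterior odds = 0.883/(1−0.883) = 7.5470. LR = 0.94/0.18 = 5.2222.
Prior odds = 7.5470/5.2222 = 1.4452, so P(C) = 1.4452/(1+1.4452) ≈ 0.59.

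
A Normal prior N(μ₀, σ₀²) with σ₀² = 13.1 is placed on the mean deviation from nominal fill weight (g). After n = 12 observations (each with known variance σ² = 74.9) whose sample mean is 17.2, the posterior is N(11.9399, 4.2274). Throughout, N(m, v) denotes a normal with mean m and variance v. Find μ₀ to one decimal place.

μ₀ = 0.9

With known observation variance, the Normal–Normal posterior has precision τ_n = τ₀ + n/σ² and mean μ_n = (τ₀μ₀ + (n/σ²)x̄)/τ_n.
Here τ₀ = 1/13.1 = 0.076336 and τ_data = 12/74.9 = 0.160214, so τ_n = 0.236550.
Rearranging for μ₀: μ₀ = (μ_n·τ_n − τ_data·x̄)/τ₀ = (11.9399·0.236550 − 0.160214·17.2) / 0.076336 = 0.068703/0.076336 ≈ 0.9.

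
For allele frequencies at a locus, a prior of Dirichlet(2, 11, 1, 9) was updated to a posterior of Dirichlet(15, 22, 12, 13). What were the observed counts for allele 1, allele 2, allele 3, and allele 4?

counts (13, 11, 11, 4)

For a Dirichlet(α) prior with multinomial counts c, the posterior is Dirichlet(α + c) componentwise.
Counts are posterior − prior componentwise: 15−2=13, 22−11=11, 12−1=11, 13−9=4.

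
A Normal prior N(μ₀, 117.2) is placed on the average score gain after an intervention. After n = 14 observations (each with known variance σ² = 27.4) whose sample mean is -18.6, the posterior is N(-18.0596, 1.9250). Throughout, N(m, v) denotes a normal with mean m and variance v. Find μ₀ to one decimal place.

With known observation variance, the Normal–Normal posterior has precision τ_n = τ₀ + n/σ² and mean μ_n = (τ₀μ₀ + (n/σ²)x̄)/τ_n.
Here τ₀ = 1/117.2 = 0.008532 and τ_data = 14/27.4 = 0.510949, so τ_n = 0.519481.
Rearranging for μ₀: μ₀ = (μ_n·τ_n − τ_data·x̄)/τ₀ = (-18.0596·0.519481 − 0.510949·-18.6) / 0.008532 = 0.122032/0.008532 ≈ 14.3.

μ₀ = 14.3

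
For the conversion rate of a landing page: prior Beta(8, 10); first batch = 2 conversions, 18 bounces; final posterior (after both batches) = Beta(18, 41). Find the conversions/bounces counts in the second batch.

8 conversions and 13 bounces

Because Beta–binomial updating is additive in the counts, the combined data contributed (α_post−α_prior, β_post−β_prior) successes and failures.
Total across both batches: 18−8=10 conversions, 41−10=31 bounces.
Subtract the first batch: 10−2=8 conversions and 31−18=13 bounces.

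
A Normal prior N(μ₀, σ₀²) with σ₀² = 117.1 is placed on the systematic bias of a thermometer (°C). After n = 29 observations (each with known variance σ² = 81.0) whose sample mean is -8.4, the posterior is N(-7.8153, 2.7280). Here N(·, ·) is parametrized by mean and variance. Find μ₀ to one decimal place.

The posterior mean is a precision-weighted average: μ_n = (τ₀μ₀ + τ_data·x̄)/(τ₀+τ_data), with τ₀=1/σ₀² and τ_data=n/σ².
Here τ₀ = 1/117.1 = 0.008540 and τ_data = 29/81.0 = 0.358025, so τ_n = 0.366565.
Rearranging for μ₀: μ₀ = (μ_n·τ_n − τ_data·x̄)/τ₀ = (-7.8153·0.366565 − 0.358025·-8.4) / 0.008540 = 0.142595/0.008540 ≈ 16.7.

μ₀ = 16.7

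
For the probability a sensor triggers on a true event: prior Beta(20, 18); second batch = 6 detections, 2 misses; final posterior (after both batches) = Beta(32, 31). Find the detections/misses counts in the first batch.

Because Beta–binomial updating is additive in the counts, the combined data contributed (α_post−α_prior, β_post−β_prior) successes and failures.
Total across both batches: 32−20=12 detections, 31−18=13 misses.
Subtract the second batch: 12−6=6 detections and 13−2=11 misses.

6 detections and 11 misses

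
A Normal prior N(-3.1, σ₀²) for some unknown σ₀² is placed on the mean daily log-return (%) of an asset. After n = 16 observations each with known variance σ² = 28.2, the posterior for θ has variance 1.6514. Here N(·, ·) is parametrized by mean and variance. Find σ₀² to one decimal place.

For the Normal–Normal model with known σ², precisions add: τ_n = τ₀ + n/σ².
So 1/σ₀² = 1/1.6514 − 16/28.2 = 0.605547 − 0.567376 = 0.038171.
Hence σ₀² = 1/0.038171 ≈ 26.2.

σ₀² = 26.2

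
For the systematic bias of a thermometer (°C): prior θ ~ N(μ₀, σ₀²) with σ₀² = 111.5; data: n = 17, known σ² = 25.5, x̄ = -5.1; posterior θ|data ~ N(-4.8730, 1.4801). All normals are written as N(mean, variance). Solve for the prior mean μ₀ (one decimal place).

With known observation variance, the Normal–Normal posterior has precision τ_n = τ₀ + n/σ² and mean μ_n = (τ₀μ₀ + (n/σ²)x̄)/τ_n.
Here τ₀ = 1/111.5 = 0.008969 and τ_data = 17/25.5 = 0.666667, so τ_n = 0.675636.
Rearranging for μ₀: μ₀ = (μ_n·τ_n − τ_data·x̄)/τ₀ = (-4.8730·0.675636 − 0.666667·-5.1) / 0.008969 = 0.107627/0.008969 ≈ 12.0.

μ₀ = 12.0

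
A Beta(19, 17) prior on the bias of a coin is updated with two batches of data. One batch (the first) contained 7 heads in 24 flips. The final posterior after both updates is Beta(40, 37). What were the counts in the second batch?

Sequential conjugate updates are equivalent to a single update on the pooled data, so total successes = posterior α − prior α and total failures = posterior β − prior β.
Total across both batches: 40−19=21 heads, 37−17=20 tails.
Subtract the first batch: 21−7=14 heads and 20−17=3 tails.

14 heads and 3 tails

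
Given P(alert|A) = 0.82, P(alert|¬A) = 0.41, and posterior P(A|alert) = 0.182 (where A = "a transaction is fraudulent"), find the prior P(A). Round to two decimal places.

In odds form, posterior odds = prior odds × likelihood ratio, so prior odds = posterior odds ÷ LR.
Posterior odds = 0.182/(1−0.182) = 0.2225. LR = 0.82/0.41 = 2.0000.
Prior odds = 0.2225/2.0000 = 0.1113, so P(A) = 0.1113/(1+0.1113) ≈ 0.10.

P(A) = 0.10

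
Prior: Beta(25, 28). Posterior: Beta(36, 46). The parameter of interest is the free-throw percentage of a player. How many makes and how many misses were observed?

11 makes and 18 misses

Beta is conjugate to the binomial likelihood: posterior = Beta(α+s, β+f).
So s = 36 − 25 = 11 and f = 46 − 28 = 18.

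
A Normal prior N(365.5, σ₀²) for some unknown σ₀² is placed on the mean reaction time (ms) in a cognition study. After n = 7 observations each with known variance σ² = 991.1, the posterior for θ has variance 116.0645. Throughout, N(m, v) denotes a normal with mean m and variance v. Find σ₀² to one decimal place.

σ₀² = 643.9

For the Normal–Normal model with known σ², precisions add: τ_n = τ₀ + n/σ².
So 1/σ₀² = 1/116.0645 − 7/991.1 = 0.008616 − 0.007063 = 0.001553.
Hence σ₀² = 1/0.001553 ≈ 643.9.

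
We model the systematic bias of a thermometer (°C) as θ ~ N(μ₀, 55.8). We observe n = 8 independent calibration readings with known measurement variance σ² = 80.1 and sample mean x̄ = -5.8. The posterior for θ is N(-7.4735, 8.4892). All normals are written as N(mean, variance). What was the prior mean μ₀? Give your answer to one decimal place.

With known observation variance, the Normal–Normal posterior has precision τ_n = τ₀ + n/σ² and mean μ_n = (τ₀μ₀ + (n/σ²)x̄)/τ_n.
Here τ₀ = 1/55.8 = 0.017921 and τ_data = 8/80.1 = 0.099875, so τ_n = 0.117796.
Rearranging for μ₀: μ₀ = (μ_n·τ_n − τ_data·x̄)/τ₀ = (-7.4735·0.117796 − 0.099875·-5.8) / 0.017921 = -0.301073/0.017921 ≈ -16.8.

μ₀ = -16.8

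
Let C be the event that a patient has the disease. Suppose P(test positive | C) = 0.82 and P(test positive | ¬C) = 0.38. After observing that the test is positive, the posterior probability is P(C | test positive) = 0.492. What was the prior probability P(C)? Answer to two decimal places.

In odds form, posterior odds = prior odds × likelihood ratio, so prior odds = posterior odds ÷ LR.
Posterior odds = 0.492/(1−0.492) = 0.9685. LR = 0.82/0.38 = 2.1579.
Prior odds = 0.9685/2.1579 = 0.4488, so P(C) = 0.4488/(1+0.4488) ≈ 0.31.

P(C) = 0.31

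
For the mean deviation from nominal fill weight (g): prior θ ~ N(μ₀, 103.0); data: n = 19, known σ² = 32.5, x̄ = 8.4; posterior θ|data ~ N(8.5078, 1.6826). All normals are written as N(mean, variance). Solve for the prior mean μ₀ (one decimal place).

With known observation variance, the Normal–Normal posterior has precision τ_n = τ₀ + n/σ² and mean μ_n = (τ₀μ₀ + (n/σ²)x̄)/τ_n.
Here τ₀ = 1/103.0 = 0.009709 and τ_data = 19/32.5 = 0.584615, so τ_n = 0.594324.
Rearranging for μ₀: μ₀ = (μ_n·τ_n − τ_data·x̄)/τ₀ = (8.5078·0.594324 − 0.584615·8.4) / 0.009709 = 0.145624/0.009709 ≈ 15.0.

μ₀ = 15.0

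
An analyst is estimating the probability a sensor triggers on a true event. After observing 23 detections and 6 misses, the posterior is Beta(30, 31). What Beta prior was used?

Beta(7, 25)

A Beta(a, b) prior with s successes and f failures in binomial data gives a Beta(a+s, b+f) posterior.
So a = 30 − 23 = 7 and b = 31 − 6 = 25.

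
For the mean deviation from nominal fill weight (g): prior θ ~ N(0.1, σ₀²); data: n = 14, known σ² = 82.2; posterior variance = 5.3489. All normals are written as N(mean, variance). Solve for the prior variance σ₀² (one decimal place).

For the Normal–Normal model with known σ², precisions add: τ_n = τ₀ + n/σ².
So 1/σ₀² = 1/5.3489 − 14/82.2 = 0.186954 − 0.170316 = 0.016638.
Hence σ₀² = 1/0.016638 ≈ 60.1.

σ₀² = 60.1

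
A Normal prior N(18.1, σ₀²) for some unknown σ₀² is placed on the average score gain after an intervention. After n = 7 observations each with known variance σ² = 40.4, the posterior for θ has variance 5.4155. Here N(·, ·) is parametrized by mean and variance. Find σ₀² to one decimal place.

σ₀² = 87.8

Posterior precision equals prior precision plus data precision: 1/σ_n² = 1/σ₀² + n/σ².
So 1/σ₀² = 1/5.4155 − 7/40.4 = 0.184655 − 0.173267 = 0.011388.
Hence σ₀² = 1/0.011388 ≈ 87.8.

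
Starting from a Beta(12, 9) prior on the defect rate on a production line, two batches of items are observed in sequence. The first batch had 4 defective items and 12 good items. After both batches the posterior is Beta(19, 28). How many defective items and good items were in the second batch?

Because Beta–binomial updating is additive in the counts, the combined data contributed (α_post−α_prior, β_post−β_prior) successes and failures.
Total across both batches: 19−12=7 defective items, 28−9=19 good items.
Subtract the first batch: 7−4=3 defective items and 19−12=7 good items.

3 defective items and 7 good items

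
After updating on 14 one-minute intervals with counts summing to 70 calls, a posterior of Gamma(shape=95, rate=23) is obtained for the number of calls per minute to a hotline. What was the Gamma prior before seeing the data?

A Gamma(α, β) prior (rate parametrization) on a Poisson rate with n observations summing to S gives posterior Gamma(α+S, β+n).
So α = 95 − 70 = 25 and β = 23 − 14 = 9.

Gamma(shape=25, rate=9)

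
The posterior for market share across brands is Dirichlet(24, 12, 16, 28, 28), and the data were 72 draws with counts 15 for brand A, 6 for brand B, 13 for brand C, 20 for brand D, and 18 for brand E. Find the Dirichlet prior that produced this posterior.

For a Dirichlet(α) prior with multinomial counts c, the posterior is Dirichlet(α + c) componentwise.
Subtract each count from the matching posterior parameter: 24−15=9, 12−6=6, 16−13=3, 28−20=8, 28−18=10.

Dirichlet(9, 6, 3, 8, 10)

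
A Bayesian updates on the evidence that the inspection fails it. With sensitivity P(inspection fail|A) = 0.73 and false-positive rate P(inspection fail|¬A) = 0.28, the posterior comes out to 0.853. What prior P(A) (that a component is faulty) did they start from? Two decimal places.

P(A) = 0.69

Bayes' rule in odds form gives O(A|E) = O(A)·[P(E|A)/P(E|¬A)], hence O(A) = O(A|E)/LR.
Posterior odds = 0.853/(1−0.853) = 5.8027. LR = 0.73/0.28 = 2.6071.
Prior odds = 5.8027/2.6071 = 2.2257, so P(A) = 2.2257/(1+2.2257) ≈ 0.69.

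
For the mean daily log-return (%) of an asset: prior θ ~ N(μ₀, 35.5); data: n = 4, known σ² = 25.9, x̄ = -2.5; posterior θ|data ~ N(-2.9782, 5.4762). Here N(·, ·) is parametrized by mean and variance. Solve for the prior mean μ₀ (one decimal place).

The posterior mean is a precision-weighted average: μ_n = (τ₀μ₀ + τ_data·x̄)/(τ₀+τ_data), with τ₀=1/σ₀² and τ_data=n/σ².
Here τ₀ = 1/35.5 = 0.028169 and τ_data = 4/25.9 = 0.154440, so τ_n = 0.182609.
Rearranging for μ₀: μ₀ = (μ_n·τ_n − τ_data·x̄)/τ₀ = (-2.9782·0.182609 − 0.154440·-2.5) / 0.028169 = -0.157746/0.028169 ≈ -5.6.

μ₀ = -5.6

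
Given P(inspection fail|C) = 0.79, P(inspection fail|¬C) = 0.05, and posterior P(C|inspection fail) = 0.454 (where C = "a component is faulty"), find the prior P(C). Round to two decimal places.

P(C) = 0.05

Bayes' rule in odds form gives O(C|E) = O(C)·[P(E|C)/P(E|¬C)], hence O(C) = O(C|E)/LR.
Posterior odds = 0.454/(1−0.454) = 0.8315. LR = 0.79/0.05 = 15.8000.
Prior odds = 0.8315/15.8000 = 0.0526, so P(C) = 0.0526/(1+0.0526) ≈ 0.05.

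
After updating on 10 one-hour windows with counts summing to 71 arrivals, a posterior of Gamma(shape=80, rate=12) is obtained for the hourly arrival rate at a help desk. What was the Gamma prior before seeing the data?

Gamma(shape=9, rate=2)

Gamma–Poisson conjugacy: posterior shape = α + Σxᵢ, posterior rate = β + n.
So α = 80 − 71 = 9 and β = 12 − 10 = 2.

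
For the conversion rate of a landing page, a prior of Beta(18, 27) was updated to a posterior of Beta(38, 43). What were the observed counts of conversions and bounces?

A Beta(a, b) prior with s successes and f failures in binomial data gives a Beta(a+s, b+f) posterior.
So s = 38 − 18 = 20 and f = 43 − 27 = 16.

20 conversions and 16 bounces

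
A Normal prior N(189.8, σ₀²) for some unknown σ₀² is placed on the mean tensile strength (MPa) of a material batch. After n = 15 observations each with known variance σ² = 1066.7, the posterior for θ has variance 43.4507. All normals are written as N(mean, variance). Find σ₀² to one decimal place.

σ₀² = 111.7

For the Normal–Normal model with known σ², precisions add: τ_n = τ₀ + n/σ².
So 1/σ₀² = 1/43.4507 − 15/1066.7 = 0.023015 − 0.014062 = 0.008953.
Hence σ₀² = 1/0.008953 ≈ 111.7.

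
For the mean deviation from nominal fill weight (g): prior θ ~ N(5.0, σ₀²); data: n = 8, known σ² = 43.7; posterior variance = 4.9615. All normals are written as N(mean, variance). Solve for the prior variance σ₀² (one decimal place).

σ₀² = 54.1

For the Normal–Normal model with known σ², precisions add: τ_n = τ₀ + n/σ².
So 1/σ₀² = 1/4.9615 − 8/43.7 = 0.201552 − 0.183066 = 0.018486.
Hence σ₀² = 1/0.018486 ≈ 54.1.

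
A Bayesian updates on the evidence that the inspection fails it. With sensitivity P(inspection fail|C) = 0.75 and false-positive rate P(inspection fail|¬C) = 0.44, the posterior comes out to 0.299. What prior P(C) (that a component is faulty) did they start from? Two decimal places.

P(C) = 0.20

Bayes' rule in odds form gives O(C|E) = O(C)·[P(E|C)/P(E|¬C)], hence O(C) = O(C|E)/LR.
Posterior odds = 0.299/(1−0.299) = 0.4265. LR = 0.75/0.44 = 1.7045.
Prior odds = 0.4265/1.7045 = 0.2502, so P(C) = 0.2502/(1+0.2502) ≈ 0.20.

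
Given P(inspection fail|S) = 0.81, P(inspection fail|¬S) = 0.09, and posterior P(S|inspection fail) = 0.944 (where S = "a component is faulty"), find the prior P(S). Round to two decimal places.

P(S) = 0.65

Bayes' rule in odds form gives O(S|E) = O(S)·[P(E|S)/P(E|¬S)], hence O(S) = O(S|E)/LR.
Posterior odds = 0.944/(1−0.944) = 16.8571. LR = 0.81/0.09 = 9.0000.
Prior odds = 16.8571/9.0000 = 1.8730, so P(S) = 1.8730/(1+1.8730) ≈ 0.65.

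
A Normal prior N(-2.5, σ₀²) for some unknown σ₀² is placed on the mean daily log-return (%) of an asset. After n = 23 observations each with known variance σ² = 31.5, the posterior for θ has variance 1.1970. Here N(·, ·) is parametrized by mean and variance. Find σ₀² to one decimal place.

For the Normal–Normal model with known σ², precisions add: τ_n = τ₀ + n/σ².
So 1/σ₀² = 1/1.1970 − 23/31.5 = 0.835422 − 0.730159 = 0.105263.
Hence σ₀² = 1/0.105263 ≈ 9.5.

σ₀² = 9.5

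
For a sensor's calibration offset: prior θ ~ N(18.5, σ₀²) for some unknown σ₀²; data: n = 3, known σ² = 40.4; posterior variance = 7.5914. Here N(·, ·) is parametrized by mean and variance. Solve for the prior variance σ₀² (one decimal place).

σ₀² = 17.4

For the Normal–Normal model with known σ², precisions add: τ_n = τ₀ + n/σ².
So 1/σ₀² = 1/7.5914 − 3/40.4 = 0.131728 − 0.074257 = 0.057471.
Hence σ₀² = 1/0.057471 ≈ 17.4.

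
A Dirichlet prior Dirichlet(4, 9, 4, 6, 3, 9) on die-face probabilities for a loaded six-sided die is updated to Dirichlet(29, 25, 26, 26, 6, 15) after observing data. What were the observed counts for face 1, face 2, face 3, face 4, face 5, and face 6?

counts (25, 16, 22, 20, 3, 6)

For a Dirichlet(α) prior with multinomial counts c, the posterior is Dirichlet(α + c) componentwise.
Counts are posterior − prior componentwise: 29−4=25, 25−9=16, 26−4=22, 26−6=20, 6−3=3, 15−9=6.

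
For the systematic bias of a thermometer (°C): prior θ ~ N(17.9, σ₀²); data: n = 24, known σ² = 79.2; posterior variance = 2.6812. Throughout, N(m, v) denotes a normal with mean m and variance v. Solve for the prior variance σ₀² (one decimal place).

Posterior precision equals prior precision plus data precision: 1/σ_n² = 1/σ₀² + n/σ².
So 1/σ₀² = 1/2.6812 − 24/79.2 = 0.372967 − 0.303030 = 0.069937.
Hence σ₀² = 1/0.069937 ≈ 14.3.

σ₀² = 14.3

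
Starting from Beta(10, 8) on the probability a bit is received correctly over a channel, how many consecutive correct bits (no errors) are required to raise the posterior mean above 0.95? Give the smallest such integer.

After k correct bits and 0 errors the posterior is Beta(10+k, 8), with mean (10+k)/(10+8+k).
Set (10+k)/(18+k) > 0.95 and solve: k > (0.95·18 − 10)/(1 − 0.95) = 142.000.
The smallest integer exceeding 142.000 is 143.

k = 143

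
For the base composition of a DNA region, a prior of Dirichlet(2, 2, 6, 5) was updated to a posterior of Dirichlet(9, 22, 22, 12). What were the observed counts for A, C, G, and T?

counts (7, 20, 16, 7)

For a Dirichlet(α) prior with multinomial counts c, the posterior is Dirichlet(α + c) componentwise.
Counts are posterior − prior componentwise: 9−2=7, 22−2=20, 22−6=16, 12−5=7.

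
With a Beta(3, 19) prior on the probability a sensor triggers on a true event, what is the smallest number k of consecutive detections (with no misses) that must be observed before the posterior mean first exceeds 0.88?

After k detections and 0 misses the posterior is Beta(3+k, 19), with mean (3+k)/(3+19+k).
Set (3+k)/(22+k) > 0.88 and solve: k > (0.88·22 − 3)/(1 − 0.88) = 136.333.
The smallest integer exceeding 136.333 is 137.

k = 137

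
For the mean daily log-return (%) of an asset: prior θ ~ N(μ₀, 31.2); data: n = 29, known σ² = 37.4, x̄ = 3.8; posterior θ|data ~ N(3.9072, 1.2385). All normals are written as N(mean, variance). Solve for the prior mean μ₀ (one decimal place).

With known observation variance, the Normal–Normal posterior has precision τ_n = τ₀ + n/σ² and mean μ_n = (τ₀μ₀ + (n/σ²)x̄)/τ_n.
Here τ₀ = 1/31.2 = 0.032051 and τ_data = 29/37.4 = 0.775401, so τ_n = 0.807452.
Rearranging for μ₀: μ₀ = (μ_n·τ_n − τ_data·x̄)/τ₀ = (3.9072·0.807452 − 0.775401·3.8) / 0.032051 = 0.208353/0.032051 ≈ 6.5.

μ₀ = 6.5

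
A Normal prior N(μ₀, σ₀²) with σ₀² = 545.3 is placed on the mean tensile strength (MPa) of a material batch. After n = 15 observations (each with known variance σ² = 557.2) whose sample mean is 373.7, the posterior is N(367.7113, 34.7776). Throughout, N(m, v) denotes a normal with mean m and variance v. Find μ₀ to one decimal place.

The posterior mean is a precision-weighted average: μ_n = (τ₀μ₀ + τ_data·x̄)/(τ₀+τ_data), with τ₀=1/σ₀² and τ_data=n/σ².
Here τ₀ = 1/545.3 = 0.001834 and τ_data = 15/557.2 = 0.026920, so τ_n = 0.028754.
Rearranging for μ₀: μ₀ = (μ_n·τ_n − τ_data·x̄)/τ₀ = (367.7113·0.028754 − 0.026920·373.7) / 0.001834 = 0.513167/0.001834 ≈ 279.8.

μ₀ = 279.8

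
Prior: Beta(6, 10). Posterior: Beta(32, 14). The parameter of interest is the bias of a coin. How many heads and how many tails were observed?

26 heads and 4 tails

Beta is conjugate to the binomial likelihood: posterior = Beta(a+s, b+f).
So s = 32 − 6 = 26 and f = 14 − 10 = 4.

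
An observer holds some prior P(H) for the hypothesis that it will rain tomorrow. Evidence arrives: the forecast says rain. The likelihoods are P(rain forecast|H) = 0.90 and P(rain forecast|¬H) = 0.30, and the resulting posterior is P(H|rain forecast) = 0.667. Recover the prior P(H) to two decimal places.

P(H) = 0.40

Bayes' rule in odds form gives O(H|E) = O(H)·[P(E|H)/P(E|¬H)], hence O(H) = O(H|E)/LR.
Posterior odds = 0.667/(1−0.667) = 2.0030. LR = 0.90/0.30 = 3.0000.
Prior odds = 2.0030/3.0000 = 0.6677, so P(H) = 0.6677/(1+0.6677) ≈ 0.40.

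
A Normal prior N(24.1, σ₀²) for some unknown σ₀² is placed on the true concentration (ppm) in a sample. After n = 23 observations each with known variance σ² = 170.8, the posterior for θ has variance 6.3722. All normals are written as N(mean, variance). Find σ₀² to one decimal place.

For the Normal–Normal model with known σ², precisions add: τ_n = τ₀ + n/σ².
So 1/σ₀² = 1/6.3722 − 23/170.8 = 0.156932 − 0.134660 = 0.022272.
Hence σ₀² = 1/0.022272 ≈ 44.9.

σ₀² = 44.9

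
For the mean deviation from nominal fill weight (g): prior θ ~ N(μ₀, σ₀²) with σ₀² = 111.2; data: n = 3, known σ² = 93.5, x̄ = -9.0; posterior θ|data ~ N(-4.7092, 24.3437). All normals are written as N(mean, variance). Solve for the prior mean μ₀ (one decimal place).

The posterior mean is a precision-weighted average: μ_n = (τ₀μ₀ + τ_data·x̄)/(τ₀+τ_data), with τ₀=1/σ₀² and τ_data=n/σ².
Here τ₀ = 1/111.2 = 0.008993 and τ_data = 3/93.5 = 0.032086, so τ_n = 0.041079.
Rearranging for μ₀: μ₀ = (μ_n·τ_n − τ_data·x̄)/τ₀ = (-4.7092·0.041079 − 0.032086·-9.0) / 0.008993 = 0.095325/0.008993 ≈ 10.6.

μ₀ = 10.6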